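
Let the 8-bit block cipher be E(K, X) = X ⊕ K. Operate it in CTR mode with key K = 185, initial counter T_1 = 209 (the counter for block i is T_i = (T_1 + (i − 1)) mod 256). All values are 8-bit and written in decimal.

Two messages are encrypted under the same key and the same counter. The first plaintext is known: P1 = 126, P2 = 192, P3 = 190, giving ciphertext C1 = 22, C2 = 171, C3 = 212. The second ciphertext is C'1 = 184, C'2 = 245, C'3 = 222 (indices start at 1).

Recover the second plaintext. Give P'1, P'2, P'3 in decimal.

P'1 = 208, P'2 = 158, P'3 = 180

In CTR with a reused counter, both messages share the same keystream S_i, so C_i ⊕ C'_i = P_i ⊕ P'_i and thus P'_i = P_i ⊕ C_i ⊕ C'_i.
P'1: 126 ⊕ 22 ⊕ 184 = 208.
P'2: 192 ⊕ 171 ⊕ 245 = 158.
P'3: 190 ⊕ 212 ⊕ 222 = 180.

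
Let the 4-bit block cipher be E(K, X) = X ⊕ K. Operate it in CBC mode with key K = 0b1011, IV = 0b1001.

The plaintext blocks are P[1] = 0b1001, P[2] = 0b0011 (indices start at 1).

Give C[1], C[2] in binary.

C[1] = 0b1011, C[2] = 0b0011

CBC encryption: C_i = E(K, P_i ⊕ C_{i−1}), with C_{0} = IV.
C[1]: P[1] ⊕ 0b1001 = 0b0000; E(K, 0b0000) = 0b1011.
C[2]: P[2] ⊕ 0b1011 = 0b1000; E(K, 0b1000) = 0b0011.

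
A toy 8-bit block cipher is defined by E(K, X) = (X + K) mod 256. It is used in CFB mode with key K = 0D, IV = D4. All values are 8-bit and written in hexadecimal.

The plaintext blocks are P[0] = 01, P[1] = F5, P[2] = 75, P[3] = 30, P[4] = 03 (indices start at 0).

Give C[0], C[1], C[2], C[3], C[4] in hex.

CFB encryption: C_i = P_i ⊕ E(K, C_{i−1}), with C_{−1} = IV.
C[0]: E(K, D4) = E1; 01 ⊕ E1 = E0.
C[1]: E(K, E0) = ED; F5 ⊕ ED = 18.
C[2]: E(K, 18) = 25; 75 ⊕ 25 = 50.
C[3]: E(K, 50) = 5D; 30 ⊕ 5D = 6D.
C[4]: E(K, 6D) = 7A; 03 ⊕ 7A = 79.

C[0] = E0, C[1] = 18, C[2] = 50, C[3] = 6D, C[4] = 79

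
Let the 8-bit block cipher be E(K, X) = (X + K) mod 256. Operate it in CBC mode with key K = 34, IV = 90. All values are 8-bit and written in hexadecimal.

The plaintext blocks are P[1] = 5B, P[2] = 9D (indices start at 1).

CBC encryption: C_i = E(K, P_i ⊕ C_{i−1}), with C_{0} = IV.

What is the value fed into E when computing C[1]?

C[1]: P[1] ⊕ 90 = CB; E(K, CB) = FF.
So the input to E for block [1] is CB.

CB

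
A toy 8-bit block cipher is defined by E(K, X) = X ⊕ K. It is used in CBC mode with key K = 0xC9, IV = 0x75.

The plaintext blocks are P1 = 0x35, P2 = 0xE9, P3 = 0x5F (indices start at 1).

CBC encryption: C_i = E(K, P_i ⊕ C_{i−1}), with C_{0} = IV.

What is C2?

C1: P1 ⊕ 0x75 = 0x40; E(K, 0x40) = 0x89.
C2: P2 ⊕ 0x89 = 0x60; E(K, 0x60) = 0xA9.

C2 = 0xA9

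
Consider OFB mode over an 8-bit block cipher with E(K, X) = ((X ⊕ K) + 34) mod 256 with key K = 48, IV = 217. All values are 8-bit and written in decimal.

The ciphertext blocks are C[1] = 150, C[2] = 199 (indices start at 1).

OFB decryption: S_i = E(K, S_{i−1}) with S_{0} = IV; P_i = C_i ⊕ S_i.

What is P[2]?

P[1]: S = E(K, 217) = 11; 150 ⊕ 11 = 157.
P[2]: S = E(K, 11) = 93; 199 ⊕ 93 = 154.

P[2] = 154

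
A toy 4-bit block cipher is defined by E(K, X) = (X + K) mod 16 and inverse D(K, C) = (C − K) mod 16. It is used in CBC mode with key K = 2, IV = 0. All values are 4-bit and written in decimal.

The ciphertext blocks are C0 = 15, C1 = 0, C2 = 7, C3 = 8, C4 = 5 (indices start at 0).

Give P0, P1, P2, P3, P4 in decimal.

P0 = 13, P1 = 1, P2 = 5, P3 = 1, P4 = 11

CBC decryption: P_i = D(K, C_i) ⊕ C_{i−1}, with C_{−1} = IV.
P0: D(K, 15) = 13; 13 ⊕ 0 = 13.
P1: D(K, 0) = 14; 14 ⊕ 15 = 1.
P2: D(K, 7) = 5; 5 ⊕ 0 = 5.
P3: D(K, 8) = 6; 6 ⊕ 7 = 1.
P4: D(K, 5) = 3; 3 ⊕ 8 = 11.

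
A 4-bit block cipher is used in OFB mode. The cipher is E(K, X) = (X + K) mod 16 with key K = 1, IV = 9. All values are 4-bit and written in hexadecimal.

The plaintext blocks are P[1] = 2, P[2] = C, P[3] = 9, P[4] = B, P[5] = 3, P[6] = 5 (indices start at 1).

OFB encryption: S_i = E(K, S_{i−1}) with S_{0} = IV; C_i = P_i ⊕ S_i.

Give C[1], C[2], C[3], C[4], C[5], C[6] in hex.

C[1] = 8, C[2] = 7, C[3] = 5, C[4] = 6, C[5] = D, C[6] = A

C[1]: S = E(K, 9) = A; 2 ⊕ A = 8.
C[2]: S = E(K, A) = B; C ⊕ B = 7.
C[3]: S = E(K, B) = C; 9 ⊕ C = 5.
C[4]: S = E(K, C) = D; B ⊕ D = 6.
C[5]: S = E(K, D) = E; 3 ⊕ E = D.
C[6]: S = E(K, E) = F; 5 ⊕ F = A.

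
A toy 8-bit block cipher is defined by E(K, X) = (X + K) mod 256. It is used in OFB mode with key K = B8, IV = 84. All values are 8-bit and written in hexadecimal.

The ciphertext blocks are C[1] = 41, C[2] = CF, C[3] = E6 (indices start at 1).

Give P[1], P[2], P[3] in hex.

OFB decryption: S_i = E(K, S_{i−1}) with S_{0} = IV; P_i = C_i ⊕ S_i.
P[1]: S = E(K, 84) = 3C; 41 ⊕ 3C = 7D.
P[2]: S = E(K, 3C) = F4; CF ⊕ F4 = 3B.
P[3]: S = E(K, F4) = AC; E6 ⊕ AC = 4A.

P[1] = 7D, P[2] = 3B, P[3] = 4A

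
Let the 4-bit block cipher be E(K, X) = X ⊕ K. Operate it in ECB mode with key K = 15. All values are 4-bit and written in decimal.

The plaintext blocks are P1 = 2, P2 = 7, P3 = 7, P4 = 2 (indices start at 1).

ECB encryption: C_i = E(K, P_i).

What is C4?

C4: E(K, 2) = 13.

C4 = 13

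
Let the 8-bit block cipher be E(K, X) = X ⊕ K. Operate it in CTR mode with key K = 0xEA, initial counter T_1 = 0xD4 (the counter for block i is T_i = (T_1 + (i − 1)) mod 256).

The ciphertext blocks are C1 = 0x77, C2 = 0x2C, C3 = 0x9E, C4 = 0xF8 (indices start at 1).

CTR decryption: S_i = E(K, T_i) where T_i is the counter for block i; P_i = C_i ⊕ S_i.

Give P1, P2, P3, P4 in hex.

P1 = 0x49, P2 = 0x13, P3 = 0xA2, P4 = 0xC5

P1: T = 0xD4, S = E(K, T) = 0x3E; 0x77 ⊕ 0x3E = 0x49.
P2: T = 0xD5, S = E(K, T) = 0x3F; 0x2C ⊕ 0x3F = 0x13.
P3: T = 0xD6, S = E(K, T) = 0x3C; 0x9E ⊕ 0x3C = 0xA2.
P4: T = 0xD7, S = E(K, T) = 0x3D; 0xF8 ⊕ 0x3D = 0xC5.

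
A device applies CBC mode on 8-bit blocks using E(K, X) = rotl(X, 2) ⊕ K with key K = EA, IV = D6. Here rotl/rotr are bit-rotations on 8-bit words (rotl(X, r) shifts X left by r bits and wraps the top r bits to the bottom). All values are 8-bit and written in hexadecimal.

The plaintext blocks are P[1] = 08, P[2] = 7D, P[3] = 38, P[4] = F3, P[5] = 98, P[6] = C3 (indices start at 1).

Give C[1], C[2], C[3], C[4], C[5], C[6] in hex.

C[1] = 91, C[2] = 59, C[3] = 6F, C[4] = 98, C[5] = EA, C[6] = 4E

CBC encryption: C_i = E(K, P_i ⊕ C_{i−1}), with C_{0} = IV.
C[1]: P[1] ⊕ D6 = DE; E(K, DE) = 91.
C[2]: P[2] ⊕ 91 = EC; E(K, EC) = 59.
C[3]: P[3] ⊕ 59 = 61; E(K, 61) = 6F.
C[4]: P[4] ⊕ 6F = 9C; E(K, 9C) = 98.
C[5]: P[5] ⊕ 98 = 00; E(K, 00) = EA.
C[6]: P[6] ⊕ EA = 29; E(K, 29) = 4E.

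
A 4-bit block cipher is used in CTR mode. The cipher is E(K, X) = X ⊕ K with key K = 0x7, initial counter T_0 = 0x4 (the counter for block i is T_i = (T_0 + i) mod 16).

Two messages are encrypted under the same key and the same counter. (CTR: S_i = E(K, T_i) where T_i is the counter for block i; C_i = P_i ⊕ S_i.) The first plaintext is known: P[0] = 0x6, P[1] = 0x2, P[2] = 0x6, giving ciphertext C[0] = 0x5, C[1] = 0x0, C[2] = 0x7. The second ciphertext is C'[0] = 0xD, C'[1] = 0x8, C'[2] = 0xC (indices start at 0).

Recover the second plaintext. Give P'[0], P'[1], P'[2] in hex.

P'[0] = 0xE, P'[1] = 0xA, P'[2] = 0xD

In CTR with a reused counter, both messages share the same keystream S_i, so C_i ⊕ C'_i = P_i ⊕ P'_i and thus P'_i = P_i ⊕ C_i ⊕ C'_i.
P'[0]: 0x6 ⊕ 0x5 ⊕ 0xD = 0xE.
P'[1]: 0x2 ⊕ 0x0 ⊕ 0x8 = 0xA.
P'[2]: 0x6 ⊕ 0x7 ⊕ 0xC = 0xD.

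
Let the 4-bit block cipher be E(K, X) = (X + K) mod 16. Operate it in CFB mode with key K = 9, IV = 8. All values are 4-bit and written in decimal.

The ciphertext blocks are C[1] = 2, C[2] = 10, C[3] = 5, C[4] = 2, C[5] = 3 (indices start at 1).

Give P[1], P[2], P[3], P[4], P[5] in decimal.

P[1] = 3, P[2] = 1, P[3] = 6, P[4] = 12, P[5] = 8

CFB decryption: P_i = C_i ⊕ E(K, C_{i−1}), with C_{0} = IV.
P[1]: E(K, 8) = 1; 2 ⊕ 1 = 3.
P[2]: E(K, 2) = 11; 10 ⊕ 11 = 1.
P[3]: E(K, 10) = 3; 5 ⊕ 3 = 6.
P[4]: E(K, 5) = 14; 2 ⊕ 14 = 12.
P[5]: E(K, 2) = 11; 3 ⊕ 11 = 8.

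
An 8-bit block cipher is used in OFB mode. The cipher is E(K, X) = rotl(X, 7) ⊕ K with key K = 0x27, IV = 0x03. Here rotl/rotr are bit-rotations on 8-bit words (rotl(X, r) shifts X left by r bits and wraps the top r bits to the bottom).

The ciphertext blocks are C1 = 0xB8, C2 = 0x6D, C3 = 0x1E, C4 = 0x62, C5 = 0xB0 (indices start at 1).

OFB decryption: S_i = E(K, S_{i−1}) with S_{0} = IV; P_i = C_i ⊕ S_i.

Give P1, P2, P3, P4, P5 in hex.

P1: S = E(K, 0x03) = 0xA6; 0xB8 ⊕ 0xA6 = 0x1E.
P2: S = E(K, 0xA6) = 0x74; 0x6D ⊕ 0x74 = 0x19.
P3: S = E(K, 0x74) = 0x1D; 0x1E ⊕ 0x1D = 0x03.
P4: S = E(K, 0x1D) = 0xA9; 0x62 ⊕ 0xA9 = 0xCB.
P5: S = E(K, 0xA9) = 0xF3; 0xB0 ⊕ 0xF3 = 0x43.

P1 = 0x1E, P2 = 0x19, P3 = 0x03, P4 = 0xCB, P5 = 0x43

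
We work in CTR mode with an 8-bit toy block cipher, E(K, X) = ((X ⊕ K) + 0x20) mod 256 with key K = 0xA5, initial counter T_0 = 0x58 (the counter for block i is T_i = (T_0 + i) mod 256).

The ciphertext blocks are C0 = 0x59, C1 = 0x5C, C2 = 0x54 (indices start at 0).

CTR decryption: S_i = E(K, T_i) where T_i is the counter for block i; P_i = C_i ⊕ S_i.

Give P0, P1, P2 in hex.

P0 = 0x44, P1 = 0x40, P2 = 0x4B

P0: T = 0x58, S = E(K, T) = 0x1D; 0x59 ⊕ 0x1D = 0x44.
P1: T = 0x59, S = E(K, T) = 0x1C; 0x5C ⊕ 0x1C = 0x40.
P2: T = 0x5A, S = E(K, T) = 0x1F; 0x54 ⊕ 0x1F = 0x4B.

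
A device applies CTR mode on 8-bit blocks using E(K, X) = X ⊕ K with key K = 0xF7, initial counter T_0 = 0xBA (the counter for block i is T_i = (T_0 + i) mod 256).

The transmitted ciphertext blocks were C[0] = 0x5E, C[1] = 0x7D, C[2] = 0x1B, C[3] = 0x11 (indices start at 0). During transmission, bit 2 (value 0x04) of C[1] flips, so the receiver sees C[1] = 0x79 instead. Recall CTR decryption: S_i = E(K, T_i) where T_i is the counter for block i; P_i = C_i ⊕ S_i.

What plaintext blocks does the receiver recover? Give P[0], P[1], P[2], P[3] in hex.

Only C[1] changed, to 0x79. In CTR, a change in C_i flips the same bit in P_i only; the keystream is unaffected. Decrypting the received ciphertext:
P[0]: T = 0xBA, S = E(K, T) = 0x4D; 0x5E ⊕ 0x4D = 0x13.
P[1]: T = 0xBB, S = E(K, T) = 0x4C; 0x79 ⊕ 0x4C = 0x35.
P[2]: T = 0xBC, S = E(K, T) = 0x4B; 0x1B ⊕ 0x4B = 0x50.
P[3]: T = 0xBD, S = E(K, T) = 0x4A; 0x11 ⊕ 0x4A = 0x5B.
Blocks that differ from the original plaintext: P[1].

P[0] = 0x13, P[1] = 0x35, P[2] = 0x50, P[3] = 0x5B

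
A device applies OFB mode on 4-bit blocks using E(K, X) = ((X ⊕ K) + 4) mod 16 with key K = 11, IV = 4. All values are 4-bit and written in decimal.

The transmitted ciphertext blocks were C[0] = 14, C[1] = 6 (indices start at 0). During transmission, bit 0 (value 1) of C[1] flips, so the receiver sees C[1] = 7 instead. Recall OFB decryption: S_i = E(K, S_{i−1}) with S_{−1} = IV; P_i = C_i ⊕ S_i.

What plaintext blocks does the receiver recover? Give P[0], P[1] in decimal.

Only C[1] changed, to 7. In OFB, a change in C_i flips the same bit in P_i only; the keystream is unaffected. Decrypting the received ciphertext:
P[0]: S = E(K, 4) = 3; 14 ⊕ 3 = 13.
P[1]: S = E(K, 3) = 12; 7 ⊕ 12 = 11.
Blocks that differ from the original plaintext: P[1].

P[0] = 13, P[1] = 11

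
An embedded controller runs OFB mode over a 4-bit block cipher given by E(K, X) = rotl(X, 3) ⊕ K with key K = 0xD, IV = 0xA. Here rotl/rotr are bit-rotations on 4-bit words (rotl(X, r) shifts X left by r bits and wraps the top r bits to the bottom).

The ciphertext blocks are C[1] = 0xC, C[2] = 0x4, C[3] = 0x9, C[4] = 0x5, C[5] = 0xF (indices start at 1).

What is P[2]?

P[2] = 0xD

OFB decryption: S_i = E(K, S_{i−1}) with S_{0} = IV; P_i = C_i ⊕ S_i.
P[1]: S = E(K, 0xA) = 0x8; 0xC ⊕ 0x8 = 0x4.
P[2]: S = E(K, 0x8) = 0x9; 0x4 ⊕ 0x9 = 0xD.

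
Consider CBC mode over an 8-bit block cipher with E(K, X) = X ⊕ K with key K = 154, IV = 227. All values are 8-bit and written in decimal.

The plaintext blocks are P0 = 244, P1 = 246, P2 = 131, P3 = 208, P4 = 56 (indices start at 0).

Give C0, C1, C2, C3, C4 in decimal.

C0 = 141, C1 = 225, C2 = 248, C3 = 178, C4 = 16

CBC encryption: C_i = E(K, P_i ⊕ C_{i−1}), with C_{−1} = IV.
C0: P0 ⊕ 227 = 23; E(K, 23) = 141.
C1: P1 ⊕ 141 = 123; E(K, 123) = 225.
C2: P2 ⊕ 225 = 98; E(K, 98) = 248.
C3: P3 ⊕ 248 = 40; E(K, 40) = 178.
C4: P4 ⊕ 178 = 138; E(K, 138) = 16.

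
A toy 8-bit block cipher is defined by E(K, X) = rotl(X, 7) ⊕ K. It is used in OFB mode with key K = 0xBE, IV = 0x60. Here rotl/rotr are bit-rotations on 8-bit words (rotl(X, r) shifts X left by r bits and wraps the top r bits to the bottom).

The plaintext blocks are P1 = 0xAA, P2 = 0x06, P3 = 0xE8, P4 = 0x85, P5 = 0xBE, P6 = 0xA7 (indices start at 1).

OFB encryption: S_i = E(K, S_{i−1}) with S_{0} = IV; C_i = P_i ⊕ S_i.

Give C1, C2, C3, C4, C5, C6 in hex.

C1 = 0x24, C2 = 0xFF, C3 = 0xAA, C4 = 0x1A, C5 = 0xCF, C6 = 0xA1

C1: S = E(K, 0x60) = 0x8E; 0xAA ⊕ 0x8E = 0x24.
C2: S = E(K, 0x8E) = 0xF9; 0x06 ⊕ 0xF9 = 0xFF.
C3: S = E(K, 0xF9) = 0x42; 0xE8 ⊕ 0x42 = 0xAA.
C4: S = E(K, 0x42) = 0x9F; 0x85 ⊕ 0x9F = 0x1A.
C5: S = E(K, 0x9F) = 0x71; 0xBE ⊕ 0x71 = 0xCF.
C6: S = E(K, 0x71) = 0x06; 0xA7 ⊕ 0x06 = 0xA1.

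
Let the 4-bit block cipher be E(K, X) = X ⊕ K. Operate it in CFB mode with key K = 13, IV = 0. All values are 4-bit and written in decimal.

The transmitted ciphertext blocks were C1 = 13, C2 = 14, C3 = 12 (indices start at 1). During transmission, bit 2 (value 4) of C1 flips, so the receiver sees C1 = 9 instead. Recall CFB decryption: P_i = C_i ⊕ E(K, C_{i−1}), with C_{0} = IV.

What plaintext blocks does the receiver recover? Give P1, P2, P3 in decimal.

Only C1 changed, to 9. In CFB, a change in C_i flips the same bit in P_i and garbles P_{i+1}. Decrypting the received ciphertext:
P1: E(K, 0) = 13; 9 ⊕ 13 = 4.
P2: E(K, 9) = 4; 14 ⊕ 4 = 10.
P3: E(K, 14) = 3; 12 ⊕ 3 = 15.
Blocks that differ from the original plaintext: P1, P2.

P1 = 4, P2 = 10, P3 = 15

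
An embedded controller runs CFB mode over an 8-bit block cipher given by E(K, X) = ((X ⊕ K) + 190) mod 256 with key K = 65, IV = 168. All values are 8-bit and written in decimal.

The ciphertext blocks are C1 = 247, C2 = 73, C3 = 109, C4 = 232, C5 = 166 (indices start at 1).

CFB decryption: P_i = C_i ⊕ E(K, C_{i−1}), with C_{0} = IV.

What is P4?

P4 = 2

P4: E(K, 109) = 234; 232 ⊕ 234 = 2.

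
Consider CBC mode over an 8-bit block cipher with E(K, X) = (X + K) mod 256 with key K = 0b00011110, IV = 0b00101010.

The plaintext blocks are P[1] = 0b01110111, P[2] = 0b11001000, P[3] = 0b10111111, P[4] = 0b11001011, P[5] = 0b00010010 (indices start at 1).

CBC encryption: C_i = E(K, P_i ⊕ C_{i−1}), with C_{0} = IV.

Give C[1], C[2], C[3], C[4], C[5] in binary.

C[1] = 0b01111011, C[2] = 0b11010001, C[3] = 0b10001100, C[4] = 0b01100101, C[5] = 0b10010101

C[1]: P[1] ⊕ 0b00101010 = 0b01011101; E(K, 0b01011101) = 0b01111011.
C[2]: P[2] ⊕ 0b01111011 = 0b10110011; E(K, 0b10110011) = 0b11010001.
C[3]: P[3] ⊕ 0b11010001 = 0b01101110; E(K, 0b01101110) = 0b10001100.
C[4]: P[4] ⊕ 0b10001100 = 0b01000111; E(K, 0b01000111) = 0b01100101.
C[5]: P[5] ⊕ 0b01100101 = 0b01110111; E(K, 0b01110111) = 0b10010101.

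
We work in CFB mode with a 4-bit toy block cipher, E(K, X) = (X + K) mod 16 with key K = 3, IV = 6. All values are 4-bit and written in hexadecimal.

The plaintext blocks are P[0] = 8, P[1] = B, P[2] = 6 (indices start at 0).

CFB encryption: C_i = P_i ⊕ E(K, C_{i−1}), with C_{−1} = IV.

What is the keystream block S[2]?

C[0]: E(K, 6) = 9; 8 ⊕ 9 = 1.
C[1]: E(K, 1) = 4; B ⊕ 4 = F.
C[2]: E(K, F) = 2; 6 ⊕ 2 = 4.
So S[2] = 2.

2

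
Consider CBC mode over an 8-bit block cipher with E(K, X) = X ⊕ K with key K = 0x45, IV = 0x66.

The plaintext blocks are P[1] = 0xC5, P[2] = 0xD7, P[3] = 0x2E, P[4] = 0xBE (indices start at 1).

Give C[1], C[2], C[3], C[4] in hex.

C[1] = 0xE6, C[2] = 0x74, C[3] = 0x1F, C[4] = 0xE4

CBC encryption: C_i = E(K, P_i ⊕ C_{i−1}), with C_{0} = IV.
C[1]: P[1] ⊕ 0x66 = 0xA3; E(K, 0xA3) = 0xE6.
C[2]: P[2] ⊕ 0xE6 = 0x31; E(K, 0x31) = 0x74.
C[3]: P[3] ⊕ 0x74 = 0x5A; E(K, 0x5A) = 0x1F.
C[4]: P[4] ⊕ 0x1F = 0xA1; E(K, 0xA1) = 0xE4.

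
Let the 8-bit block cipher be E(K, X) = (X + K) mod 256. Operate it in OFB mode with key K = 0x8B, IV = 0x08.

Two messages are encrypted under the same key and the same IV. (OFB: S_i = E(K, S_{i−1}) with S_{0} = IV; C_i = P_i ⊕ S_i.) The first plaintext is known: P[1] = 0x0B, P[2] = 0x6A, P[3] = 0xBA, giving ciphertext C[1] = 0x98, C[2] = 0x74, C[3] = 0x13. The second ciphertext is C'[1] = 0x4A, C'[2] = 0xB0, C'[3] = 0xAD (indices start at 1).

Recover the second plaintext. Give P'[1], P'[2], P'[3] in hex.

In OFB with a reused IV, both messages share the same keystream S_i, so C_i ⊕ C'_i = P_i ⊕ P'_i and thus P'_i = P_i ⊕ C_i ⊕ C'_i.
P'[1]: 0x0B ⊕ 0x98 ⊕ 0x4A = 0xD9.
P'[2]: 0x6A ⊕ 0x74 ⊕ 0xB0 = 0xAE.
P'[3]: 0xBA ⊕ 0x13 ⊕ 0xAD = 0x04.

P'[1] = 0xD9, P'[2] = 0xAE, P'[3] = 0x04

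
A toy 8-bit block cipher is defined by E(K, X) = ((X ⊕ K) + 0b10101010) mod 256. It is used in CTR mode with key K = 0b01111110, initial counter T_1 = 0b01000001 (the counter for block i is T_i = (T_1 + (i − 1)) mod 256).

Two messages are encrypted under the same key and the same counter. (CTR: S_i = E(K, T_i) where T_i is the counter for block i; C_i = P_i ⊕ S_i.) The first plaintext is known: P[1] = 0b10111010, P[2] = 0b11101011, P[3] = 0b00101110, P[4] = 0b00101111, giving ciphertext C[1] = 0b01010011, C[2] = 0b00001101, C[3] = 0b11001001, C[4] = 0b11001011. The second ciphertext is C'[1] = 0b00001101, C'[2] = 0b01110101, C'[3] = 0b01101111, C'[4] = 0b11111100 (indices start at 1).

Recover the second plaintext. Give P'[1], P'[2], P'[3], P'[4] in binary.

P'[1] = 0b11100100, P'[2] = 0b10010011, P'[3] = 0b10001000, P'[4] = 0b00011000

In CTR with a reused counter, both messages share the same keystream S_i, so C_i ⊕ C'_i = P_i ⊕ P'_i and thus P'_i = P_i ⊕ C_i ⊕ C'_i.
P'[1]: 0b10111010 ⊕ 0b01010011 ⊕ 0b00001101 = 0b11100100.
P'[2]: 0b11101011 ⊕ 0b00001101 ⊕ 0b01110101 = 0b10010011.
P'[3]: 0b00101110 ⊕ 0b11001001 ⊕ 0b01101111 = 0b10001000.
P'[4]: 0b00101111 ⊕ 0b11001011 ⊕ 0b11111100 = 0b00011000.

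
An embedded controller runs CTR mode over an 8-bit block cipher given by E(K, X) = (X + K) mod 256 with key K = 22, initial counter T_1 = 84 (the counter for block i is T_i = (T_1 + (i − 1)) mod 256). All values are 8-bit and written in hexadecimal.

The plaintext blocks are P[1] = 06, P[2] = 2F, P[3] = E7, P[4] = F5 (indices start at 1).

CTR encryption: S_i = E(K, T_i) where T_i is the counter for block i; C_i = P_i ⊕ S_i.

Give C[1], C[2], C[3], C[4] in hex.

C[1] = A0, C[2] = 88, C[3] = 4F, C[4] = 5C

C[1]: T = 84, S = E(K, T) = A6; 06 ⊕ A6 = A0.
C[2]: T = 85, S = E(K, T) = A7; 2F ⊕ A7 = 88.
C[3]: T = 86, S = E(K, T) = A8; E7 ⊕ A8 = 4F.
C[4]: T = 87, S = E(K, T) = A9; F5 ⊕ A9 = 5C.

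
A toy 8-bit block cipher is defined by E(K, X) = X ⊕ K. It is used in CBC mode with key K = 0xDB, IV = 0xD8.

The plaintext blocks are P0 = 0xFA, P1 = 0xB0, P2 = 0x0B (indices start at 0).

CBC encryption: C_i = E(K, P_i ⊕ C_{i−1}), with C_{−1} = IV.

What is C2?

C0: P0 ⊕ 0xD8 = 0x22; E(K, 0x22) = 0xF9.
C1: P1 ⊕ 0xF9 = 0x49; E(K, 0x49) = 0x92.
C2: P2 ⊕ 0x92 = 0x99; E(K, 0x99) = 0x42.

C2 = 0x42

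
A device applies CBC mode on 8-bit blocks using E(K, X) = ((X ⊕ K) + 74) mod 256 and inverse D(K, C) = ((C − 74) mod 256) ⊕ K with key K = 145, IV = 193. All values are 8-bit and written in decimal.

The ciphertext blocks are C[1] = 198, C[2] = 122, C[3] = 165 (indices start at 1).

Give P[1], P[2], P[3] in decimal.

CBC decryption: P_i = D(K, C_i) ⊕ C_{i−1}, with C_{0} = IV.
P[1]: D(K, 198) = 237; 237 ⊕ 193 = 44.
P[2]: D(K, 122) = 161; 161 ⊕ 198 = 103.
P[3]: D(K, 165) = 202; 202 ⊕ 122 = 176.

P[1] = 44, P[2] = 103, P[3] = 176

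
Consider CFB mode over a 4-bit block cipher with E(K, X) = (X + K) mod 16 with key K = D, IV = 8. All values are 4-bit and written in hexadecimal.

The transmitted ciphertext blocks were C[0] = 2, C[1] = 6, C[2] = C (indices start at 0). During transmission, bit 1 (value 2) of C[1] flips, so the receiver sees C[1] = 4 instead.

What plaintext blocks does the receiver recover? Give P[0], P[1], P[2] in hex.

P[0] = 7, P[1] = B, P[2] = D

CFB decryption: P_i = C_i ⊕ E(K, C_{i−1}), with C_{−1} = IV.
Only C[1] changed, to 4. In CFB, a change in C_i flips the same bit in P_i and garbles P_{i+1}. Decrypting the received ciphertext:
P[0]: E(K, 8) = 5; 2 ⊕ 5 = 7.
P[1]: E(K, 2) = F; 4 ⊕ F = B.
P[2]: E(K, 4) = 1; C ⊕ 1 = D.
Blocks that differ from the original plaintext: P[1], P[2].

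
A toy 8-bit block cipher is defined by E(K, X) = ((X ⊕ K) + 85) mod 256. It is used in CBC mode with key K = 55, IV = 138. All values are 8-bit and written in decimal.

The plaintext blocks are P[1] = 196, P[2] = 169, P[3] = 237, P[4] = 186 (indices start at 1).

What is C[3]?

CBC encryption: C_i = E(K, P_i ⊕ C_{i−1}), with C_{0} = IV.
C[1]: P[1] ⊕ 138 = 78; E(K, 78) = 206.
C[2]: P[2] ⊕ 206 = 103; E(K, 103) = 165.
C[3]: P[3] ⊕ 165 = 72; E(K, 72) = 212.

C[3] = 212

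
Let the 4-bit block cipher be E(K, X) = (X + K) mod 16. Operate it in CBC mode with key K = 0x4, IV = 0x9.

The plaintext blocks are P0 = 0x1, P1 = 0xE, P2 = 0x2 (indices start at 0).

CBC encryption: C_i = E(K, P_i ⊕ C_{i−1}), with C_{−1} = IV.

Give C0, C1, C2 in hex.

C0 = 0xC, C1 = 0x6, C2 = 0x8

C0: P0 ⊕ 0x9 = 0x8; E(K, 0x8) = 0xC.
C1: P1 ⊕ 0xC = 0x2; E(K, 0x2) = 0x6.
C2: P2 ⊕ 0x6 = 0x4; E(K, 0x4) = 0x8.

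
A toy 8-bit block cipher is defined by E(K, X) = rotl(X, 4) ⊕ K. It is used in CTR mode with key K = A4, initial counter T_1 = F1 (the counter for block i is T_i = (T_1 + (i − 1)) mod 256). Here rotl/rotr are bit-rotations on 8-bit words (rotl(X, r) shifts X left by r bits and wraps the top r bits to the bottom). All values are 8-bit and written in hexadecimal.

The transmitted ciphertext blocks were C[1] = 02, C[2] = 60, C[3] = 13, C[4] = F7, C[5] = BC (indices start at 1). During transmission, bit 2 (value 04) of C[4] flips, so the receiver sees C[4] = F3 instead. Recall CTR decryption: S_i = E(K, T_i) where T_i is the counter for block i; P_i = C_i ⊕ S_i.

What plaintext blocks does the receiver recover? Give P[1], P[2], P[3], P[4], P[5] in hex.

Only C[4] changed, to F3. In CTR, a change in C_i flips the same bit in P_i only; the keystream is unaffected. Decrypting the received ciphertext:
P[1]: T = F1, S = E(K, T) = BB; 02 ⊕ BB = B9.
P[2]: T = F2, S = E(K, T) = 8B; 60 ⊕ 8B = EB.
P[3]: T = F3, S = E(K, T) = 9B; 13 ⊕ 9B = 88.
P[4]: T = F4, S = E(K, T) = EB; F3 ⊕ EB = 18.
P[5]: T = F5, S = E(K, T) = FB; BC ⊕ FB = 47.
Blocks that differ from the original plaintext: P[4].

P[1] = B9, P[2] = EB, P[3] = 88, P[4] = 18, P[5] = 47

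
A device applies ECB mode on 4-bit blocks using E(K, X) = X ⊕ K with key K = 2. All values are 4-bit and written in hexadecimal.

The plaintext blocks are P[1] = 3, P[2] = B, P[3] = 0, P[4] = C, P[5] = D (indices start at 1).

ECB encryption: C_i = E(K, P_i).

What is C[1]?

C[1]: E(K, 3) = 1.

C[1] = 1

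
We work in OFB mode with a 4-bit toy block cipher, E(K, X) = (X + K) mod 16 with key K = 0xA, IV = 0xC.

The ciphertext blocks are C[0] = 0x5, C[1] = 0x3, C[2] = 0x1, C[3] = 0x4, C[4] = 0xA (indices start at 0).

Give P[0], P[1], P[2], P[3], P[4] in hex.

P[0] = 0x3, P[1] = 0x3, P[2] = 0xB, P[3] = 0x0, P[4] = 0x4

OFB decryption: S_i = E(K, S_{i−1}) with S_{−1} = IV; P_i = C_i ⊕ S_i.
P[0]: S = E(K, 0xC) = 0x6; 0x5 ⊕ 0x6 = 0x3.
P[1]: S = E(K, 0x6) = 0x0; 0x3 ⊕ 0x0 = 0x3.
P[2]: S = E(K, 0x0) = 0xA; 0x1 ⊕ 0xA = 0xB.
P[3]: S = E(K, 0xA) = 0x4; 0x4 ⊕ 0x4 = 0x0.
P[4]: S = E(K, 0x4) = 0xE; 0xA ⊕ 0xE = 0x4.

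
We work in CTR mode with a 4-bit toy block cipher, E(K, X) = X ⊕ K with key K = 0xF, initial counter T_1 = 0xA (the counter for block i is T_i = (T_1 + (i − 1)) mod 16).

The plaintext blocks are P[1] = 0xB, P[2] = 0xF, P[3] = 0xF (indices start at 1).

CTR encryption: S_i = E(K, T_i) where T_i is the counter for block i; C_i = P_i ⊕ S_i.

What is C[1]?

C[1] = 0xE

C[1]: T = 0xA, S = E(K, T) = 0x5; 0xB ⊕ 0x5 = 0xE.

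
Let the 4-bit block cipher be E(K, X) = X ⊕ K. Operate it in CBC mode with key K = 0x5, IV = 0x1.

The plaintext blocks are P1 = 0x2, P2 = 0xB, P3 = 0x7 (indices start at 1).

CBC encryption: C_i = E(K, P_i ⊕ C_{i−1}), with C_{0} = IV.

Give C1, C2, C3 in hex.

C1 = 0x6, C2 = 0x8, C3 = 0xA

C1: P1 ⊕ 0x1 = 0x3; E(K, 0x3) = 0x6.
C2: P2 ⊕ 0x6 = 0xD; E(K, 0xD) = 0x8.
C3: P3 ⊕ 0x8 = 0xF; E(K, 0xF) = 0xA.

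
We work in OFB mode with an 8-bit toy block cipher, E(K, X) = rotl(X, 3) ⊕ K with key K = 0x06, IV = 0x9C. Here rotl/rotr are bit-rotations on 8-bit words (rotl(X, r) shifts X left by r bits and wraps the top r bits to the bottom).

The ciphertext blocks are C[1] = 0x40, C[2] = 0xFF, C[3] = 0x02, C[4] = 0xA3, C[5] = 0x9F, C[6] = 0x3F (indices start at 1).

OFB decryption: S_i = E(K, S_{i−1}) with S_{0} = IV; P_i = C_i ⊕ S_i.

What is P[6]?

P[1]: S = E(K, 0x9C) = 0xE2; 0x40 ⊕ 0xE2 = 0xA2.
P[2]: S = E(K, 0xE2) = 0x11; 0xFF ⊕ 0x11 = 0xEE.
P[3]: S = E(K, 0x11) = 0x8E; 0x02 ⊕ 0x8E = 0x8C.
P[4]: S = E(K, 0x8E) = 0x72; 0xA3 ⊕ 0x72 = 0xD1.
P[5]: S = E(K, 0x72) = 0x95; 0x9F ⊕ 0x95 = 0x0A.
P[6]: S = E(K, 0x95) = 0xAA; 0x3F ⊕ 0xAA = 0x95.

P[6] = 0x95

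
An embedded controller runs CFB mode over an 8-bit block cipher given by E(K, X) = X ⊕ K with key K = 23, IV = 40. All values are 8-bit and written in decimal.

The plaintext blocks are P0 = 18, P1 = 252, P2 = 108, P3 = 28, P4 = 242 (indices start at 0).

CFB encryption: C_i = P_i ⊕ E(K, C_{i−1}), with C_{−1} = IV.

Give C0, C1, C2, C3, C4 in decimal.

C0 = 45, C1 = 198, C2 = 189, C3 = 182, C4 = 83

C0: E(K, 40) = 63; 18 ⊕ 63 = 45.
C1: E(K, 45) = 58; 252 ⊕ 58 = 198.
C2: E(K, 198) = 209; 108 ⊕ 209 = 189.
C3: E(K, 189) = 170; 28 ⊕ 170 = 182.
C4: E(K, 182) = 161; 242 ⊕ 161 = 83.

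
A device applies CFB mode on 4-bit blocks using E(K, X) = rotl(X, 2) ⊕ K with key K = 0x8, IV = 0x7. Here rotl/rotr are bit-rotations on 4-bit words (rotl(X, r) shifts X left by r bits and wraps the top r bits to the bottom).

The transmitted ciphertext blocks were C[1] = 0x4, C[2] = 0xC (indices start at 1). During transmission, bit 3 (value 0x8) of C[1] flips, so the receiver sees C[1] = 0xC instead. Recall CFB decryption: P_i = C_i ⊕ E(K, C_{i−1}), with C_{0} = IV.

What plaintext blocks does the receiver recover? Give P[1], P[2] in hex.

Only C[1] changed, to 0xC. In CFB, a change in C_i flips the same bit in P_i and garbles P_{i+1}. Decrypting the received ciphertext:
P[1]: E(K, 0x7) = 0x5; 0xC ⊕ 0x5 = 0x9.
P[2]: E(K, 0xC) = 0xB; 0xC ⊕ 0xB = 0x7.
Blocks that differ from the original plaintext: P[1], P[2].

P[1] = 0x9, P[2] = 0x7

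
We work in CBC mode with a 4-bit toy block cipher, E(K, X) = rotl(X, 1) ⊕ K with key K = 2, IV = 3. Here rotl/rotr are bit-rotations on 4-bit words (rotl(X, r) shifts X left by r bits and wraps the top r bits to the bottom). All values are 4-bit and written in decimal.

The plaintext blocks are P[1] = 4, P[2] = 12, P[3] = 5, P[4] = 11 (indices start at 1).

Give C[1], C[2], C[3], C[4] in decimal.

C[1] = 12, C[2] = 2, C[3] = 12, C[4] = 12

CBC encryption: C_i = E(K, P_i ⊕ C_{i−1}), with C_{0} = IV.
C[1]: P[1] ⊕ 3 = 7; E(K, 7) = 12.
C[2]: P[2] ⊕ 12 = 0; E(K, 0) = 2.
C[3]: P[3] ⊕ 2 = 7; E(K, 7) = 12.
C[4]: P[4] ⊕ 12 = 7; E(K, 7) = 12.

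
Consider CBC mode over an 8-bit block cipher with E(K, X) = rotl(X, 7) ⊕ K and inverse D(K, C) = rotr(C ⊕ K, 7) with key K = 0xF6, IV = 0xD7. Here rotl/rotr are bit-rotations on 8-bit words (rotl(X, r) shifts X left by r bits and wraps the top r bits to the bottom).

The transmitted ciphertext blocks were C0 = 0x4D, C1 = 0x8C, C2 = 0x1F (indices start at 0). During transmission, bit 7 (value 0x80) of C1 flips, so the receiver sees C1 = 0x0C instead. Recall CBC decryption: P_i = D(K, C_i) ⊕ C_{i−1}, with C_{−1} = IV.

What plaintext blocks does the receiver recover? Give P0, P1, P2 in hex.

P0 = 0xA0, P1 = 0xB8, P2 = 0xDF

Only C1 changed, to 0x0C. In CBC, a change in C_i garbles P_i and flips the same bit in P_{i+1}. Decrypting the received ciphertext:
P0: D(K, 0x4D) = 0x77; 0x77 ⊕ 0xD7 = 0xA0.
P1: D(K, 0x0C) = 0xF5; 0xF5 ⊕ 0x4D = 0xB8.
P2: D(K, 0x1F) = 0xD3; 0xD3 ⊕ 0x0C = 0xDF.
Blocks that differ from the original plaintext: P1, P2.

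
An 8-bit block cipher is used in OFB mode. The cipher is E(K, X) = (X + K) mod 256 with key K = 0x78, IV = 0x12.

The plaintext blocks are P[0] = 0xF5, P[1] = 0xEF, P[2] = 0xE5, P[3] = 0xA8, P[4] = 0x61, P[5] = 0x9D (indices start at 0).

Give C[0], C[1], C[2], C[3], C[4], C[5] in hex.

OFB encryption: S_i = E(K, S_{i−1}) with S_{−1} = IV; C_i = P_i ⊕ S_i.
C[0]: S = E(K, 0x12) = 0x8A; 0xF5 ⊕ 0x8A = 0x7F.
C[1]: S = E(K, 0x8A) = 0x02; 0xEF ⊕ 0x02 = 0xED.
C[2]: S = E(K, 0x02) = 0x7A; 0xE5 ⊕ 0x7A = 0x9F.
C[3]: S = E(K, 0x7A) = 0xF2; 0xA8 ⊕ 0xF2 = 0x5A.
C[4]: S = E(K, 0xF2) = 0x6A; 0x61 ⊕ 0x6A = 0x0B.
C[5]: S = E(K, 0x6A) = 0xE2; 0x9D ⊕ 0xE2 = 0x7F.

C[0] = 0x7F, C[1] = 0xED, C[2] = 0x9F, C[3] = 0x5A, C[4] = 0x0B, C[5] = 0x7F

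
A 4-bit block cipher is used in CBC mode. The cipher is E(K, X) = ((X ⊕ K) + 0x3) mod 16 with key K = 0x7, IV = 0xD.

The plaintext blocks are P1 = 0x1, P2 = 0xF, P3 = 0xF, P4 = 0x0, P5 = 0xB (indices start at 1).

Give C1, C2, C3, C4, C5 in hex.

C1 = 0xE, C2 = 0x9, C3 = 0x4, C4 = 0x6, C5 = 0xD

CBC encryption: C_i = E(K, P_i ⊕ C_{i−1}), with C_{0} = IV.
C1: P1 ⊕ 0xD = 0xC; E(K, 0xC) = 0xE.
C2: P2 ⊕ 0xE = 0x1; E(K, 0x1) = 0x9.
C3: P3 ⊕ 0x9 = 0x6; E(K, 0x6) = 0x4.
C4: P4 ⊕ 0x4 = 0x4; E(K, 0x4) = 0x6.
C5: P5 ⊕ 0x6 = 0xD; E(K, 0xD) = 0xD.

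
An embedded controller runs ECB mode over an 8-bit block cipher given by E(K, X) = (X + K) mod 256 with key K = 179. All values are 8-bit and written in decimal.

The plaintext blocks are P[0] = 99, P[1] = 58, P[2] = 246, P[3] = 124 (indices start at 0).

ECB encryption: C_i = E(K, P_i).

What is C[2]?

C[2]: E(K, 246) = 169.

C[2] = 169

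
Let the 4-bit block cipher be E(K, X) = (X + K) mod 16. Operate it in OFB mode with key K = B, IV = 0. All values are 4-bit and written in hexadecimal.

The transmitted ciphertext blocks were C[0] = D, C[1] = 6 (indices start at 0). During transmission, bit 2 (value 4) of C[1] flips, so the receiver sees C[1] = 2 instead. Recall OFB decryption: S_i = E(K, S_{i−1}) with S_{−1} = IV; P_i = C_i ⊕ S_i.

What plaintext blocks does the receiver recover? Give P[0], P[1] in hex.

Only C[1] changed, to 2. In OFB, a change in C_i flips the same bit in P_i only; the keystream is unaffected. Decrypting the received ciphertext:
P[0]: S = E(K, 0) = B; D ⊕ B = 6.
P[1]: S = E(K, B) = 6; 2 ⊕ 6 = 4.
Blocks that differ from the original plaintext: P[1].

P[0] = 6, P[1] = 4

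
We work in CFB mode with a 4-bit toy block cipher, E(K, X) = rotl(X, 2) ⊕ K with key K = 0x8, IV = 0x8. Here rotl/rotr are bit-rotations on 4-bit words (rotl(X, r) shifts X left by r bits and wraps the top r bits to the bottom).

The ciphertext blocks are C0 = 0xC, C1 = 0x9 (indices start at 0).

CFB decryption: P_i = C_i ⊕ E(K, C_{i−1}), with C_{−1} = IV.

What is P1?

P1: E(K, 0xC) = 0xB; 0x9 ⊕ 0xB = 0x2.

P1 = 0x2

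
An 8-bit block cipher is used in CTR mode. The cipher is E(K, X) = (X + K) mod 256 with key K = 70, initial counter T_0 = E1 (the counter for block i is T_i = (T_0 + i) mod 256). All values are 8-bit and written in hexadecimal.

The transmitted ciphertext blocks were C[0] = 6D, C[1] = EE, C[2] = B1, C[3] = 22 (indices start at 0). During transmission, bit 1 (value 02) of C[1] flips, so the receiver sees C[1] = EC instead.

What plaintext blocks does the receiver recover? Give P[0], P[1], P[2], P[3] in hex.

P[0] = 3C, P[1] = BE, P[2] = E2, P[3] = 76

CTR decryption: S_i = E(K, T_i) where T_i is the counter for block i; P_i = C_i ⊕ S_i.
Only C[1] changed, to EC. In CTR, a change in C_i flips the same bit in P_i only; the keystream is unaffected. Decrypting the received ciphertext:
P[0]: T = E1, S = E(K, T) = 51; 6D ⊕ 51 = 3C.
P[1]: T = E2, S = E(K, T) = 52; EC ⊕ 52 = BE.
P[2]: T = E3, S = E(K, T) = 53; B1 ⊕ 53 = E2.
P[3]: T = E4, S = E(K, T) = 54; 22 ⊕ 54 = 76.
Blocks that differ from the original plaintext: P[1].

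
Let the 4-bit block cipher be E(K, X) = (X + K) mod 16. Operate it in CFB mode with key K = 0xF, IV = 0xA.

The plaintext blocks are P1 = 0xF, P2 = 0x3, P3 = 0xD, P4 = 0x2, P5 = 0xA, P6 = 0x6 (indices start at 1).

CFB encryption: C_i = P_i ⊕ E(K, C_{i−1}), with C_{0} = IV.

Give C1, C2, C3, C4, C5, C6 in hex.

C1 = 0x6, C2 = 0x6, C3 = 0x8, C4 = 0x5, C5 = 0xE, C6 = 0xB

C1: E(K, 0xA) = 0x9; 0xF ⊕ 0x9 = 0x6.
C2: E(K, 0x6) = 0x5; 0x3 ⊕ 0x5 = 0x6.
C3: E(K, 0x6) = 0x5; 0xD ⊕ 0x5 = 0x8.
C4: E(K, 0x8) = 0x7; 0x2 ⊕ 0x7 = 0x5.
C5: E(K, 0x5) = 0x4; 0xA ⊕ 0x4 = 0xE.
C6: E(K, 0xE) = 0xD; 0x6 ⊕ 0xD = 0xB.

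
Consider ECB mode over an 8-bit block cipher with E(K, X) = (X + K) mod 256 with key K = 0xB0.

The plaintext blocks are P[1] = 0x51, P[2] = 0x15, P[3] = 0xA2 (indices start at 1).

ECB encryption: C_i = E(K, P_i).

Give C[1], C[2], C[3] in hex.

C[1] = 0x01, C[2] = 0xC5, C[3] = 0x52

C[1]: E(K, 0x51) = 0x01.
C[2]: E(K, 0x15) = 0xC5.
C[3]: E(K, 0xA2) = 0x52.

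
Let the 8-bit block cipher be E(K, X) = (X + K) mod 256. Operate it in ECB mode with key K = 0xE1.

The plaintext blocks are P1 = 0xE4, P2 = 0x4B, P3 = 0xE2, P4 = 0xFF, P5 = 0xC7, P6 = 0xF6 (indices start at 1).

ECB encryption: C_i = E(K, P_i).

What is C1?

C1: E(K, 0xE4) = 0xC5.

C1 = 0xC5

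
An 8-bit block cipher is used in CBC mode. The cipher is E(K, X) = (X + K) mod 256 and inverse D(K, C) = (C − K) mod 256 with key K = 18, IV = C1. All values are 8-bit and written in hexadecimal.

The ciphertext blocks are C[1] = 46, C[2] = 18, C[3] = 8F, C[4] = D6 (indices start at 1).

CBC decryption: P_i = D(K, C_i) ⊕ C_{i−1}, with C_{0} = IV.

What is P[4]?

P[4] = 31

P[4]: D(K, D6) = BE; BE ⊕ 8F = 31.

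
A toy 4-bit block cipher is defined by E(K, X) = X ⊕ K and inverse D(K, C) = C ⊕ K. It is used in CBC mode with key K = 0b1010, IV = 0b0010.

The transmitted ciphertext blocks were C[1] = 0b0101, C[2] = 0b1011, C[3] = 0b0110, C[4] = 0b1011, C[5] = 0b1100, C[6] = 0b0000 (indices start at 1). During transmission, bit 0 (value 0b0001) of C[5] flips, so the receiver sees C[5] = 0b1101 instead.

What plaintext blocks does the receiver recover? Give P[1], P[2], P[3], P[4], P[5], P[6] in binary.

CBC decryption: P_i = D(K, C_i) ⊕ C_{i−1}, with C_{0} = IV.
Only C[5] changed, to 0b1101. In CBC, a change in C_i garbles P_i and flips the same bit in P_{i+1}. Decrypting the received ciphertext:
P[1]: D(K, 0b0101) = 0b1111; 0b1111 ⊕ 0b0010 = 0b1101.
P[2]: D(K, 0b1011) = 0b0001; 0b0001 ⊕ 0b0101 = 0b0100.
P[3]: D(K, 0b0110) = 0b1100; 0b1100 ⊕ 0b1011 = 0b0111.
P[4]: D(K, 0b1011) = 0b0001; 0b0001 ⊕ 0b0110 = 0b0111.
P[5]: D(K, 0b1101) = 0b0111; 0b0111 ⊕ 0b1011 = 0b1100.
P[6]: D(K, 0b0000) = 0b1010; 0b1010 ⊕ 0b1101 = 0b0111.
Blocks that differ from the original plaintext: P[5], P[6].

P[1] = 0b1101, P[2] = 0b0100, P[3] = 0b0111, P[4] = 0b0111, P[5] = 0b1100, P[6] = 0b0111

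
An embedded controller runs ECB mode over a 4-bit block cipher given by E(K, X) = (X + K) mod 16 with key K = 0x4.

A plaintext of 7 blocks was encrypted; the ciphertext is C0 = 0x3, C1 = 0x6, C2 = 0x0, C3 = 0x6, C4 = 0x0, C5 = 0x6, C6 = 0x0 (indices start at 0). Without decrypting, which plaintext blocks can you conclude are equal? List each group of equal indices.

ECB encrypts each block independently with the same key, so equal ciphertext blocks imply equal plaintext blocks.
C1 = C3 = C5 = 0x6, so P1 = P3 = P5.
C2 = C4 = C6 = 0x0, so P2 = P4 = P6.

P1 = P3 = P5; P2 = P4 = P6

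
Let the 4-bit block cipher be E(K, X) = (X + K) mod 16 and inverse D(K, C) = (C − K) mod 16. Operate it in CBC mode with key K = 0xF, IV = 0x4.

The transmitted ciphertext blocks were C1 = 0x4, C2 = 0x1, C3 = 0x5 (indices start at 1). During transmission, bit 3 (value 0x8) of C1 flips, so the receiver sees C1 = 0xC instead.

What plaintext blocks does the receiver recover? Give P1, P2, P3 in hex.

CBC decryption: P_i = D(K, C_i) ⊕ C_{i−1}, with C_{0} = IV.
Only C1 changed, to 0xC. In CBC, a change in C_i garbles P_i and flips the same bit in P_{i+1}. Decrypting the received ciphertext:
P1: D(K, 0xC) = 0xD; 0xD ⊕ 0x4 = 0x9.
P2: D(K, 0x1) = 0x2; 0x2 ⊕ 0xC = 0xE.
P3: D(K, 0x5) = 0x6; 0x6 ⊕ 0x1 = 0x7.
Blocks that differ from the original plaintext: P1, P2.

P1 = 0x9, P2 = 0xE, P3 = 0x7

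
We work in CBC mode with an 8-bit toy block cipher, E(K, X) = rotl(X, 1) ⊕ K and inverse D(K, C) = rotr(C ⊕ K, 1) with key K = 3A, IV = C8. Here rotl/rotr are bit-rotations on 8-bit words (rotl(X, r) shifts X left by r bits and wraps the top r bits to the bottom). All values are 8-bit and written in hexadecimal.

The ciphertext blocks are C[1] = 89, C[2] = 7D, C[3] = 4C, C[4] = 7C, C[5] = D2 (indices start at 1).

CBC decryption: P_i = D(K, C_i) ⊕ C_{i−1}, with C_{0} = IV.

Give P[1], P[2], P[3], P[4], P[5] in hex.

P[1] = 11, P[2] = 2A, P[3] = 46, P[4] = 6F, P[5] = 08

P[1]: D(K, 89) = D9; D9 ⊕ C8 = 11.
P[2]: D(K, 7D) = A3; A3 ⊕ 89 = 2A.
P[3]: D(K, 4C) = 3B; 3B ⊕ 7D = 46.
P[4]: D(K, 7C) = 23; 23 ⊕ 4C = 6F.
P[5]: D(K, D2) = 74; 74 ⊕ 7C = 08.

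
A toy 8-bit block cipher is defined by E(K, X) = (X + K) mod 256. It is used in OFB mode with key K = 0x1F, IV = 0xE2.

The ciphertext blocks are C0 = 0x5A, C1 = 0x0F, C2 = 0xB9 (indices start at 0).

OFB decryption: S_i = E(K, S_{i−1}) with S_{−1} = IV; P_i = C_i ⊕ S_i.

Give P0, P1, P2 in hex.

P0 = 0x5B, P1 = 0x2F, P2 = 0x86

P0: S = E(K, 0xE2) = 0x01; 0x5A ⊕ 0x01 = 0x5B.
P1: S = E(K, 0x01) = 0x20; 0x0F ⊕ 0x20 = 0x2F.
P2: S = E(K, 0x20) = 0x3F; 0xB9 ⊕ 0x3F = 0x86.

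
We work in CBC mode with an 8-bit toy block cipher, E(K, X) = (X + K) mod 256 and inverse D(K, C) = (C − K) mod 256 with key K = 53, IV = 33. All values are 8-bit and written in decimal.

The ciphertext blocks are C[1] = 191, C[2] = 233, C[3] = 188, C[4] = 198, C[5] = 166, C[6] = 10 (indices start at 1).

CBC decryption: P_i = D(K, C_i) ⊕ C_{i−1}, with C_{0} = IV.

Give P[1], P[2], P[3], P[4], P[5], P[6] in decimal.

P[1] = 171, P[2] = 11, P[3] = 110, P[4] = 45, P[5] = 183, P[6] = 115

P[1]: D(K, 191) = 138; 138 ⊕ 33 = 171.
P[2]: D(K, 233) = 180; 180 ⊕ 191 = 11.
P[3]: D(K, 188) = 135; 135 ⊕ 233 = 110.
P[4]: D(K, 198) = 145; 145 ⊕ 188 = 45.
P[5]: D(K, 166) = 113; 113 ⊕ 198 = 183.
P[6]: D(K, 10) = 213; 213 ⊕ 166 = 115.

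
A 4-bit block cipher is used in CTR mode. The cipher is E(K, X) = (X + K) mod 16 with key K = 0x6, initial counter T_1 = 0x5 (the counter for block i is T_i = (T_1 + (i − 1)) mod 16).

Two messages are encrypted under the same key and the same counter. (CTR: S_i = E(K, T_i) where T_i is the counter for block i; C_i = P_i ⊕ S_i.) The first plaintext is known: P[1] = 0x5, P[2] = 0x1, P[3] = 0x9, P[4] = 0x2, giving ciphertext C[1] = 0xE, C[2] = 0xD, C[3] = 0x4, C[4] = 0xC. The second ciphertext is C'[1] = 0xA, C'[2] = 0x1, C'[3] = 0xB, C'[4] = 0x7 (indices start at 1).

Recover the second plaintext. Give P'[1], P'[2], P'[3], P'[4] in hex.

P'[1] = 0x1, P'[2] = 0xD, P'[3] = 0x6, P'[4] = 0x9

In CTR with a reused counter, both messages share the same keystream S_i, so C_i ⊕ C'_i = P_i ⊕ P'_i and thus P'_i = P_i ⊕ C_i ⊕ C'_i.
P'[1]: 0x5 ⊕ 0xE ⊕ 0xA = 0x1.
P'[2]: 0x1 ⊕ 0xD ⊕ 0x1 = 0xD.
P'[3]: 0x9 ⊕ 0x4 ⊕ 0xB = 0x6.
P'[4]: 0x2 ⊕ 0xC ⊕ 0x7 = 0x9.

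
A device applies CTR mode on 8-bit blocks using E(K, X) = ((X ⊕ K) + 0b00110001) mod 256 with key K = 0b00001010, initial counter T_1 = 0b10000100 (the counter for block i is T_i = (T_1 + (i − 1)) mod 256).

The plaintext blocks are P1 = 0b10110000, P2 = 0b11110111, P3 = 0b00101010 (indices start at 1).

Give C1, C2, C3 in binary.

C1 = 0b00001111, C2 = 0b00110111, C3 = 0b10010111

CTR encryption: S_i = E(K, T_i) where T_i is the counter for block i; C_i = P_i ⊕ S_i.
C1: T = 0b10000100, S = E(K, T) = 0b10111111; 0b10110000 ⊕ 0b10111111 = 0b00001111.
C2: T = 0b10000101, S = E(K, T) = 0b11000000; 0b11110111 ⊕ 0b11000000 = 0b00110111.
C3: T = 0b10000110, S = E(K, T) = 0b10111101; 0b00101010 ⊕ 0b10111101 = 0b10010111.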